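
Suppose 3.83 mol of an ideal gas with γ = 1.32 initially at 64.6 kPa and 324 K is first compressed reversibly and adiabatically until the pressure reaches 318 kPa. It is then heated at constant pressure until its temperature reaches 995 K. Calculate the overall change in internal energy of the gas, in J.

66800 J

V₁ = nRT₁/P₁ = 3.83×8.314×324/64.6 = 160 L.
Step 1 — Adiabatic: T₂/T₁ = (P₂/P₁)^((γ−1)/γ) ⇒ T₂ = 324×(4.92)^0.242 = 477 K; V₂ = 47.7 L.
ΔU = nCvΔT = 3.83×26.0×(477−324) = 15200 J.
Q = 0 for an adiabatic process, so W = −ΔU = -15200 J.
State after step 1: P = 318 kPa, V = 47.7 L, T = 477 K.
Step 2 — Isobaric: P stays 318 kPa; V/T = const ⇒ T₂ = 995 K, V₂ = 99.6 L.
W = PΔV = 318×(99.6−47.7) kPa·L = 16500 J.
ΔU = nCvΔT = 3.83×26.0×(995−477) = 51600 J.
Q = ΔU + W = nCpΔT = 68100 J.
Net over both steps: W = 1290 J, Q = 68100 J, ΔU = 66800 J.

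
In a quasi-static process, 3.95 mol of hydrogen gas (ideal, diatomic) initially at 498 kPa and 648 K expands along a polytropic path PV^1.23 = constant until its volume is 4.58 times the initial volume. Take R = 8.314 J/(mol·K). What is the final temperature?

V₁ = nRT₁/P₁ = 3.95×8.314×648/498 = 42.7 L.
Polytropic n=1.23: T₂ = T₁(V₁/V₂)^(n−1) = 648×(0.218)^0.23 = 457 K; P₂ = P₁(V₁/V₂)^n = 76.6 kPa.

457 K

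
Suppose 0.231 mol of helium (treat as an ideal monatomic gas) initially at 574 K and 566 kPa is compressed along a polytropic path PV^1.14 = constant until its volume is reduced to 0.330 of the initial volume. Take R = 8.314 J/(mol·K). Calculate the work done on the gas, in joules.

1320 J

V₁ = nRT₁/P₁ = 0.231×8.314×574/566 = 1.95 L.
Polytropic n=1.14: T₂ = T₁(V₁/V₂)^(n−1) = 574×(3.03)^0.14 = 670 K; P₂ = P₁(V₁/V₂)^n = 2000 kPa.
W = (P₁V₁−P₂V₂)/(n−1) = (566×1.95−2000×0.643)/0.14 = -1320 J.
Work done on the gas = −W_by = 1320 J.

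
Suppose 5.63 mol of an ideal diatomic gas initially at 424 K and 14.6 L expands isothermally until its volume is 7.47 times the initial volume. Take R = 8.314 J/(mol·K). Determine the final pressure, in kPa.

182 kPa

P₁ = nRT₁/V₁ = 5.63×8.314×424/14.6 = 1360 kPa.
Isothermal: T stays 424 K; PV = const ⇒ V₂ = 109 L, P₂ = 182 kPa.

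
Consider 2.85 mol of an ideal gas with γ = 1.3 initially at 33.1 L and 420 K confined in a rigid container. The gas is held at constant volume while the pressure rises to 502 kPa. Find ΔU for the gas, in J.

22200 J

P₁ = nRT₁/V₁ = 2.85×8.314×420/33.1 = 301 kPa.
Isochoric: V stays 33.1 L; P/T = const ⇒ T₂ = 701 K, P₂ = 502 kPa.
For an ideal gas ΔU = nCvΔT with Cv = R/(γ−1) = 27.7 J/(mol·K).
ΔU = 2.85×27.7×(701−420) = 22200 J.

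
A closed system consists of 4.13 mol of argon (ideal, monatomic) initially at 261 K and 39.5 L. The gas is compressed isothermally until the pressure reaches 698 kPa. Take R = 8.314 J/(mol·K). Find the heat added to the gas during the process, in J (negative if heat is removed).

-10100 J

P₁ = nRT₁/V₁ = 4.13×8.314×261/39.5 = 227 kPa.
Isothermal: T stays 261 K; PV = const ⇒ V₂ = 12.8 L, P₂ = 698 kPa.
ΔU = 0 (ideal gas, T constant).
W = nRT ln(V₂/V₁) = 4.13×8.314×261×ln(0.325) = -10100 J.
Q = ΔU + W = -10100 J.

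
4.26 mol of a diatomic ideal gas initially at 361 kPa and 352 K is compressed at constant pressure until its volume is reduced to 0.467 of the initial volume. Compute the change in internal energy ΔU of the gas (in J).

V₁ = nRT₁/P₁ = 4.26×8.314×352/361 = 34.5 L.
Isobaric: P stays 361 kPa; V/T = const ⇒ T₂ = 164 K, V₂ = 16.1 L.
For an ideal gas ΔU = nCvΔT with Cv = (5/2)R = 20.8 J/(mol·K).
ΔU = 4.26×20.8×(164−352) = -16600 J.

-16600 J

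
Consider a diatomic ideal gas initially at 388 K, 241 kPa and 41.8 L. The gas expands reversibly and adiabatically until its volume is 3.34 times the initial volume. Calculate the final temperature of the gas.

240 K

Adiabatic: TV^(γ−1) = const ⇒ T₂ = 388×(0.299)^0.400 = 240 K; PV^γ = const ⇒ P₂ = 44.5 kPa.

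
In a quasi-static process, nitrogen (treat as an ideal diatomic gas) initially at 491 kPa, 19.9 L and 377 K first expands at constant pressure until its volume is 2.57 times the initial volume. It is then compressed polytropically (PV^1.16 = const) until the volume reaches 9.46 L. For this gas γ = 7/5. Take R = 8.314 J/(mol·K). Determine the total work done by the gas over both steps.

n = P₁V₁/(RT₁) = 491×19.9/(8.314×377) = 3.12 mol.
Step 1 — Isobaric: P stays 491 kPa; V/T = const ⇒ T₂ = 969 K, V₂ = 51.1 L.
W = PΔV = 491×(51.1−19.9) kPa·L = 15300 J.
ΔU = nCvΔT = 3.12×20.8×(969−377) = 38400 J.
Q = ΔU + W = nCpΔT = 53700 J.
State after step 1: P = 491 kPa, V = 51.1 L, T = 969 K.
Step 2 — Polytropic n=1.16: T₂ = T₁(V₁/V₂)^(n−1) = 969×(5.41)^0.16 = 1270 K; P₂ = P₁(V₁/V₂)^n = 3480 kPa.
W = (P₁V₁−P₂V₂)/(n−1) = (491×51.1−3480×9.46)/0.16 = -48600 J.
ΔU = nCvΔT = 3.12×20.8×(1270−969) = 19500 J.
Q = ΔU + W = -29200 J.
Net over both steps: W = -33300 J, Q = 24500 J, ΔU = 57800 J.

-33300 J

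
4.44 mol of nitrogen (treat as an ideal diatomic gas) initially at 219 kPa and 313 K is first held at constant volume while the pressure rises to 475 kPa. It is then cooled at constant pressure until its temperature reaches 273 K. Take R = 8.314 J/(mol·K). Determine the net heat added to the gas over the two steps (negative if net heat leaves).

-18700 J

V₁ = nRT₁/P₁ = 4.44×8.314×313/219 = 52.8 L.
Step 1 — Isochoric: V stays 52.8 L; P/T = const ⇒ T₂ = 679 K, P₂ = 475 kPa.
W = 0 (no volume change).
ΔU = nCvΔT = 4.44×20.8×(679−313) = 33800 J.
Q = ΔU = 33800 J.
State after step 1: P = 475 kPa, V = 52.8 L, T = 679 K.
Step 2 — Isobaric: P stays 475 kPa; V/T = const ⇒ T₂ = 273 K, V₂ = 21.2 L.
W = PΔV = 475×(21.2−52.8) kPa·L = -15000 J.
ΔU = nCvΔT = 4.44×20.8×(273−679) = -37500 J.
Q = ΔU + W = nCpΔT = -52400 J.
Net over both steps: W = -15000 J, Q = -18700 J, ΔU = -3690 J.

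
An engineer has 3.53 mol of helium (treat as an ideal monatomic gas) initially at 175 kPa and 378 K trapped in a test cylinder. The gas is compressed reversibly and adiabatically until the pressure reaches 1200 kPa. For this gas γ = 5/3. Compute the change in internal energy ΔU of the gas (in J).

19300 J

V₁ = nRT₁/P₁ = 3.53×8.314×378/175 = 63.4 L.
Adiabatic: T₂/T₁ = (P₂/P₁)^((γ−1)/γ) ⇒ T₂ = 378×(6.86)^0.400 = 816 K; V₂ = 20.0 L.
For an ideal gas ΔU = nCvΔT with Cv = (3/2)R = 12.5 J/(mol·K).
ΔU = 3.53×12.5×(816−378) = 19300 J.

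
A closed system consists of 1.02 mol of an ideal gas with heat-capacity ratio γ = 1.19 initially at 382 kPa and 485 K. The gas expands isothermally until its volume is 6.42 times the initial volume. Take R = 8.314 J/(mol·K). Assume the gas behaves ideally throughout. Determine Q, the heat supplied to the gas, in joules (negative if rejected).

V₁ = nRT₁/P₁ = 1.02×8.314×485/382 = 10.8 L.
Isothermal: T stays 485 K; PV = const ⇒ V₂ = 69.1 L, P₂ = 59.5 kPa.
ΔU = 0 (ideal gas, T constant).
W = nRT ln(V₂/V₁) = 1.02×8.314×485×ln(6.42) = 7650 J.
Q = ΔU + W = 7650 J.

7650 J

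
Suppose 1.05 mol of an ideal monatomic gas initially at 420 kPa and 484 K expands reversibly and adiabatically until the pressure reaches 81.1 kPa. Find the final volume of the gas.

27.0 L

V₁ = nRT₁/P₁ = 1.05×8.314×484/420 = 10.1 L.
Adiabatic: T₂/T₁ = (P₂/P₁)^((γ−1)/γ) ⇒ T₂ = 484×(0.193)^0.400 = 251 K; V₂ = 27.0 L.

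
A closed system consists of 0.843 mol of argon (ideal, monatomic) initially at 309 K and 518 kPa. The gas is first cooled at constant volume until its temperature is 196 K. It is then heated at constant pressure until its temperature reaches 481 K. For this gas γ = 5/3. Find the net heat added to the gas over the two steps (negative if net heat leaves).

3810 J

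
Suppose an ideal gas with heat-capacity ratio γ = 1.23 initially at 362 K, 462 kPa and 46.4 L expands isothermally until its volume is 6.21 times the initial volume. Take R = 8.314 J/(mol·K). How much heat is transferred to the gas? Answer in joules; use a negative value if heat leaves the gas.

39100 J

n = P₁V₁/(RT₁) = 462×46.4/(8.314×362) = 7.12 mol.
Isothermal: T stays 362 K; PV = const ⇒ V₂ = 288 L, P₂ = 74.4 kPa.
ΔU = 0 (ideal gas, T constant).
W = nRT ln(V₂/V₁) = 7.12×8.314×362×ln(6.21) = 39100 J.
Q = ΔU + W = 39100 J.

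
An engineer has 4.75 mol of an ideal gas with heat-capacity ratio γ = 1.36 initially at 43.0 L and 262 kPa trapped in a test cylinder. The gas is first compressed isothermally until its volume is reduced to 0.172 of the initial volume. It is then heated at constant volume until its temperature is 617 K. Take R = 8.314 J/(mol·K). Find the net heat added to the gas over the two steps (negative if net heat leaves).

16600 J

T₁ = P₁V₁/(nR) = 262×43.0/(4.75×8.314) = 285 K.
Step 1 — Isothermal: T stays 285 K; PV = const ⇒ V₂ = 7.40 L, P₂ = 1520 kPa.
ΔU = 0 (ideal gas, T constant).
W = nRT ln(V₂/V₁) = 4.75×8.314×285×ln(0.172) = -19800 J.
Q = ΔU + W = -19800 J.
State after step 1: P = 1520 kPa, V = 7.40 L, T = 285 K.
Step 2 — Isochoric: V stays 7.40 L; P/T = const ⇒ T₂ = 617 K, P₂ = 3290 kPa.
W = 0 (no volume change).
ΔU = nCvΔT = 4.75×23.1×(617−285) = 36400 J.
Q = ΔU = 36400 J.
Net over both steps: W = -19800 J, Q = 16600 J, ΔU = 36400 J.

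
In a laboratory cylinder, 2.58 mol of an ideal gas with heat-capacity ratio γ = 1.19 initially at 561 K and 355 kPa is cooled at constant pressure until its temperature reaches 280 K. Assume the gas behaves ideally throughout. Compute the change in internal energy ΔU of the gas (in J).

V₁ = nRT₁/P₁ = 2.58×8.314×561/355 = 33.9 L.
Isobaric: P stays 355 kPa; V/T = const ⇒ T₂ = 280 K, V₂ = 16.9 L.
For an ideal gas ΔU = nCvΔT with Cv = R/(γ−1) = 43.8 J/(mol·K).
ΔU = 2.58×43.8×(280−561) = -31700 J.

-31700 J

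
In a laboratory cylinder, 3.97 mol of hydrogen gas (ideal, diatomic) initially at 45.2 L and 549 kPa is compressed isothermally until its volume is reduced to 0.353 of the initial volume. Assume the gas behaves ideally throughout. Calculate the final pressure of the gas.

T₁ = P₁V₁/(nR) = 549×45.2/(3.97×8.314) = 752 K.
Isothermal: T stays 752 K; PV = const ⇒ V₂ = 16.0 L, P₂ = 1560 kPa.

1560 kPa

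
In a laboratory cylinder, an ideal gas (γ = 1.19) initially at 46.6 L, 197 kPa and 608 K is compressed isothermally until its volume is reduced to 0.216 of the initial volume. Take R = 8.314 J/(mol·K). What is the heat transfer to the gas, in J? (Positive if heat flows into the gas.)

-14100 J

n = P₁V₁/(RT₁) = 197×46.6/(8.314×608) = 1.82 mol.
Isothermal: T stays 608 K; PV = const ⇒ V₂ = 10.1 L, P₂ = 912 kPa.
ΔU = 0 (ideal gas, T constant).
W = nRT ln(V₂/V₁) = 1.82×8.314×608×ln(0.216) = -14100 J.
Q = ΔU + W = -14100 J.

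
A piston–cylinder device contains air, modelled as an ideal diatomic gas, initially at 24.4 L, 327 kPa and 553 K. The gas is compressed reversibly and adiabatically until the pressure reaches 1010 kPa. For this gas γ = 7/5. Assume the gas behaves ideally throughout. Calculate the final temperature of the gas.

763 K

Adiabatic: T₂/T₁ = (P₂/P₁)^((γ−1)/γ) ⇒ T₂ = 553×(3.09)^0.286 = 763 K; V₂ = 10.9 L.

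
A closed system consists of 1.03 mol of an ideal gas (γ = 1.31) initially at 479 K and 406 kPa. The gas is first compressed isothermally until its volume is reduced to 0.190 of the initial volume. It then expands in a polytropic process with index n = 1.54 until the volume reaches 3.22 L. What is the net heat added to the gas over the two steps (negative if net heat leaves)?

V₁ = nRT₁/P₁ = 1.03×8.314×479/406 = 10.1 L.
Step 1 — Isothermal: T stays 479 K; PV = const ⇒ V₂ = 1.92 L, P₂ = 2140 kPa.
ΔU = 0 (ideal gas, T constant).
W = nRT ln(V₂/V₁) = 1.03×8.314×479×ln(0.190) = -6810 J.
Q = ΔU + W = -6810 J.
State after step 1: P = 2140 kPa, V = 1.92 L, T = 479 K.
Step 2 — Polytropic n=1.54: T₂ = T₁(V₁/V₂)^(n−1) = 479×(0.596)^0.54 = 362 K; P₂ = P₁(V₁/V₂)^n = 963 kPa.
W = (P₁V₁−P₂V₂)/(n−1) = (2140×1.92−963×3.22)/0.54 = 1850 J.
ΔU = nCvΔT = 1.03×26.8×(362−479) = -3220 J.
Q = ΔU + W = -1370 J.
Net over both steps: W = -4960 J, Q = -8190 J, ΔU = -3220 J.

-8190 J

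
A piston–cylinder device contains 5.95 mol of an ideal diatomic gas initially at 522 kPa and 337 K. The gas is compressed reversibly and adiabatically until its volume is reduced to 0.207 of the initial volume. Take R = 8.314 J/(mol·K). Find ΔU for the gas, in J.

36600 J

V₁ = nRT₁/P₁ = 5.95×8.314×337/522 = 31.9 L.
Adiabatic: TV^(γ−1) = const ⇒ T₂ = 337×(4.83)^0.400 = 633 K; PV^γ = const ⇒ P₂ = 4730 kPa.
For an ideal gas ΔU = nCvΔT with Cv = (5/2)R = 20.8 J/(mol·K).
ΔU = 5.95×20.8×(633−337) = 36600 J.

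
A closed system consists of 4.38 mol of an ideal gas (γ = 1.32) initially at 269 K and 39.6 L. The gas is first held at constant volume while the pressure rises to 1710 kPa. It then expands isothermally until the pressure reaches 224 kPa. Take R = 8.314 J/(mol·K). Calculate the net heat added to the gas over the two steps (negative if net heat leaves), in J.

319000 J

P₁ = nRT₁/V₁ = 4.38×8.314×269/39.6 = 247 kPa.
Step 1 — Isochoric: V stays 39.6 L; P/T = const ⇒ T₂ = 1860 K, P₂ = 1710 kPa.
W = 0 (no volume change).
ΔU = nCvΔT = 4.38×26.0×(1860−269) = 181000 J.
Q = ΔU = 181000 J.
State after step 1: P = 1710 kPa, V = 39.6 L, T = 1860 K.
Step 2 — Isothermal: T stays 1860 K; PV = const ⇒ V₂ = 302 L, P₂ = 224 kPa.
ΔU = 0 (ideal gas, T constant).
W = nRT ln(V₂/V₁) = 4.38×8.314×1860×ln(7.63) = 138000 J.
Q = ΔU + W = 138000 J.
Net over both steps: W = 138000 J, Q = 319000 J, ΔU = 181000 J.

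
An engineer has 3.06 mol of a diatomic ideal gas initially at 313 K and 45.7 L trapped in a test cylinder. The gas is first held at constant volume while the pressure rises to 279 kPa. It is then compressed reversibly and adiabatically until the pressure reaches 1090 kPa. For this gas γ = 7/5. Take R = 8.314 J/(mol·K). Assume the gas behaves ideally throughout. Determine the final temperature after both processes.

740 K

P₁ = nRT₁/V₁ = 3.06×8.314×313/45.7 = 174 kPa.
Step 1 — Isochoric: V stays 45.7 L; P/T = const ⇒ T₂ = 501 K, P₂ = 279 kPa.
W = 0 (no volume change).
ΔU = nCvΔT = 3.06×20.8×(501−313) = 12000 J.
Q = ΔU = 12000 J.
State after step 1: P = 279 kPa, V = 45.7 L, T = 501 K.
Step 2 — Adiabatic: T₂/T₁ = (P₂/P₁)^((γ−1)/γ) ⇒ T₂ = 501×(3.91)^0.286 = 740 K; V₂ = 17.3 L.
ΔU = nCvΔT = 3.06×20.8×(740−501) = 15200 J.
Q = 0 for an adiabatic process, so W = −ΔU = -15200 J.
Net over both steps: W = -15200 J, Q = 12000 J, ΔU = 27100 J.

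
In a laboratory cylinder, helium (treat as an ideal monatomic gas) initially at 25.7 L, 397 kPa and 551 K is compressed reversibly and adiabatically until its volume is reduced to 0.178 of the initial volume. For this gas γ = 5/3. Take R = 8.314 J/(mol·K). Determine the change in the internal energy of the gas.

33100 J

n = P₁V₁/(RT₁) = 397×25.7/(8.314×551) = 2.23 mol.
Adiabatic: TV^(γ−1) = const ⇒ T₂ = 551×(5.62)^0.667 = 1740 K; PV^γ = const ⇒ P₂ = 7050 kPa.
For an ideal gas ΔU = nCvΔT with Cv = (3/2)R = 12.5 J/(mol·K).
ΔU = 2.23×12.5×(1740−551) = 33100 J.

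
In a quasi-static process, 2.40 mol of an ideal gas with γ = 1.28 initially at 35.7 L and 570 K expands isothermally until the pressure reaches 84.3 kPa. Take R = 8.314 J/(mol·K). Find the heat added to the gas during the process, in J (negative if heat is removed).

P₁ = nRT₁/V₁ = 2.40×8.314×570/35.7 = 319 kPa.
Isothermal: T stays 570 K; PV = const ⇒ V₂ = 135 L, P₂ = 84.3 kPa.
ΔU = 0 (ideal gas, T constant).
W = nRT ln(V₂/V₁) = 2.40×8.314×570×ln(3.78) = 15100 J.
Q = ΔU + W = 15100 J.

15100 J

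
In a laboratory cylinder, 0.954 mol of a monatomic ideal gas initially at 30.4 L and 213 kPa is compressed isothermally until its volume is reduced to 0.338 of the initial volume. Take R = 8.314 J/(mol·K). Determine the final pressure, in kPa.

630 kPa

T₁ = P₁V₁/(nR) = 213×30.4/(0.954×8.314) = 816 K.
Isothermal: T stays 816 K; PV = const ⇒ V₂ = 10.3 L, P₂ = 630 kPa.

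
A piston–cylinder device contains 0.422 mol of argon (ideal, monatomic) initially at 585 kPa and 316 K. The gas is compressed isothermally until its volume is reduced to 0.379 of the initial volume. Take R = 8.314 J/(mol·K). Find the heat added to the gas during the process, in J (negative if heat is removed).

-1080 J

V₁ = nRT₁/P₁ = 0.422×8.314×316/585 = 1.90 L.
Isothermal: T stays 316 K; PV = const ⇒ V₂ = 0.718 L, P₂ = 1540 kPa.
ΔU = 0 (ideal gas, T constant).
W = nRT ln(V₂/V₁) = 0.422×8.314×316×ln(0.379) = -1080 J.
Q = ΔU + W = -1080 J.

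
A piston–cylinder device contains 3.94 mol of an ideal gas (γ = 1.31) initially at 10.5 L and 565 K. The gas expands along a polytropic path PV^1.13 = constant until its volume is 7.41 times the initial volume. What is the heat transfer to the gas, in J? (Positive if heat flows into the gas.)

P₁ = nRT₁/V₁ = 3.94×8.314×565/10.5 = 1760 kPa.
Polytropic n=1.13: T₂ = T₁(V₁/V₂)^(n−1) = 565×(0.135)^0.13 = 435 K; P₂ = P₁(V₁/V₂)^n = 183 kPa.
W = (P₁V₁−P₂V₂)/(n−1) = (1760×10.5−183×77.8)/0.13 = 32600 J.
ΔU = nCvΔT = 3.94×26.8×(435−565) = -13700 J.
Q = ΔU + W = 18900 J.

18900 J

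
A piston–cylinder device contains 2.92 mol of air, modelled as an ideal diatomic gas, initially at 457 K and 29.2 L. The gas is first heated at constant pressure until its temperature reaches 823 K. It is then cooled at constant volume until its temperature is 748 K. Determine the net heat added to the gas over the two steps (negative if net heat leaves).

26500 J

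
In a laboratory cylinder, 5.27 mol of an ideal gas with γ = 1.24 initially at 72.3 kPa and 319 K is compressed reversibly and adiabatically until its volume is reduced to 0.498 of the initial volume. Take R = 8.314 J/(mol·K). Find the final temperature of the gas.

377 K

V₁ = nRT₁/P₁ = 5.27×8.314×319/72.3 = 193 L.
Adiabatic: TV^(γ−1) = const ⇒ T₂ = 319×(2.01)^0.240 = 377 K; PV^γ = const ⇒ P₂ = 172 kPa.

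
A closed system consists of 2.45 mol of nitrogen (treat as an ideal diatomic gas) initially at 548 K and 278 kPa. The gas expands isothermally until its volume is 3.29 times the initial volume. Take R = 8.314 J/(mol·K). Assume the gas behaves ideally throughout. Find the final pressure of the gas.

84.5 kPa

V₁ = nRT₁/P₁ = 2.45×8.314×548/278 = 40.2 L.
Isothermal: T stays 548 K; PV = const ⇒ V₂ = 132 L, P₂ = 84.5 kPa.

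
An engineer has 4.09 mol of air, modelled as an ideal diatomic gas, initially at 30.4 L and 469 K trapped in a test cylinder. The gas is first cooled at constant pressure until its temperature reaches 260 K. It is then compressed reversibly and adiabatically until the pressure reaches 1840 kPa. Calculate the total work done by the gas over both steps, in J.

-16600 J

P₁ = nRT₁/V₁ = 4.09×8.314×469/30.4 = 525 kPa.
Step 1 — Isobaric: P stays 525 kPa; V/T = const ⇒ T₂ = 260 K, V₂ = 16.9 L.
W = PΔV = 525×(16.9−30.4) kPa·L = -7110 J.
ΔU = nCvΔT = 4.09×20.8×(260−469) = -17800 J.
Q = ΔU + W = nCpΔT = -24900 J.
State after step 1: P = 525 kPa, V = 16.9 L, T = 260 K.
Step 2 — Adiabatic: T₂/T₁ = (P₂/P₁)^((γ−1)/γ) ⇒ T₂ = 260×(3.51)^0.286 = 372 K; V₂ = 6.88 L.
ΔU = nCvΔT = 4.09×20.8×(372−260) = 9530 J.
Q = 0 for an adiabatic process, so W = −ΔU = -9530 J.
Net over both steps: W = -16600 J, Q = -24900 J, ΔU = -8240 J.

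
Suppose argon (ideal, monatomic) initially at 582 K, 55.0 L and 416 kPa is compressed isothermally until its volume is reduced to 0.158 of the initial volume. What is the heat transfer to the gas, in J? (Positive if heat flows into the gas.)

-42200 J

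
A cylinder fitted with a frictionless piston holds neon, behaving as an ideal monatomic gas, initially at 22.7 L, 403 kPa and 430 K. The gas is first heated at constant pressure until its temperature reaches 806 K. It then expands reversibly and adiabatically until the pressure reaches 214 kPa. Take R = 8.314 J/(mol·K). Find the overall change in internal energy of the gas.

n = P₁V₁/(RT₁) = 403×22.7/(8.314×430) = 2.56 mol.
Step 1 — Isobaric: P stays 403 kPa; V/T = const ⇒ T₂ = 806 K, V₂ = 42.5 L.
W = PΔV = 403×(42.5−22.7) kPa·L = 8000 J.
ΔU = nCvΔT = 2.56×12.5×(806−430) = 12000 J.
Q = ΔU + W = nCpΔT = 20000 J.
State after step 1: P = 403 kPa, V = 42.5 L, T = 806 K.
Step 2 — Adiabatic: T₂/T₁ = (P₂/P₁)^((γ−1)/γ) ⇒ T₂ = 806×(0.531)^0.400 = 626 K; V₂ = 62.2 L.
ΔU = nCvΔT = 2.56×12.5×(626−806) = -5750 J.
Q = 0 for an adiabatic process, so W = −ΔU = 5750 J.
Net over both steps: W = 13800 J, Q = 20000 J, ΔU = 6250 J.

6250 J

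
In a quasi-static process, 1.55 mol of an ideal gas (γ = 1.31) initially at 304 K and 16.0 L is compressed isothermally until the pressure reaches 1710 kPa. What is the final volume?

2.29 L

P₁ = nRT₁/V₁ = 1.55×8.314×304/16.0 = 245 kPa.
Isothermal: T stays 304 K; PV = const ⇒ V₂ = 2.29 L, P₂ = 1710 kPa.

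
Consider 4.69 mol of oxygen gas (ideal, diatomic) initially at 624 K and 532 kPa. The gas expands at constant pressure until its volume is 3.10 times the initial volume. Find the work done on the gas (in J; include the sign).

-51100 J

V₁ = nRT₁/P₁ = 4.69×8.314×624/532 = 45.7 L.
Isobaric: P stays 532 kPa; V/T = const ⇒ T₂ = 1930 K, V₂ = 142 L.
W = PΔV = 532×(142−45.7) kPa·L = 51100 J.
Work done on the gas = −W_by = -51100 J.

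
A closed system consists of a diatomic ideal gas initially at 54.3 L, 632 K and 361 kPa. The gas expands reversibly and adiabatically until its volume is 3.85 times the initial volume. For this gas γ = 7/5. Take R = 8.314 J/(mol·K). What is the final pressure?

Adiabatic: TV^(γ−1) = const ⇒ T₂ = 632×(0.260)^0.400 = 369 K; PV^γ = const ⇒ P₂ = 54.7 kPa.

54.7 kPa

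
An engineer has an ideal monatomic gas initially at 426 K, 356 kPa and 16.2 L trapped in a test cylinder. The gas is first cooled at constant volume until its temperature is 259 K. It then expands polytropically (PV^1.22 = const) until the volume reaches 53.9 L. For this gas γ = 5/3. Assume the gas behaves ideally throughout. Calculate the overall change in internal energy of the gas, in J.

-4610 J

n = P₁V₁/(RT₁) = 356×16.2/(8.314×426) = 1.63 mol.
Step 1 — Isochoric: V stays 16.2 L; P/T = const ⇒ T₂ = 259 K, P₂ = 216 kPa.
W = 0 (no volume change).
ΔU = nCvΔT = 1.63×12.5×(259−426) = -3390 J.
Q = ΔU = -3390 J.
State after step 1: P = 216 kPa, V = 16.2 L, T = 259 K.
Step 2 — Polytropic n=1.22: T₂ = T₁(V₁/V₂)^(n−1) = 259×(0.301)^0.22 = 199 K; P₂ = P₁(V₁/V₂)^n = 49.9 kPa.
W = (P₁V₁−P₂V₂)/(n−1) = (216×16.2−49.9×53.9)/0.22 = 3700 J.
ΔU = nCvΔT = 1.63×12.5×(199−259) = -1220 J.
Q = ΔU + W = 2480 J.
Net over both steps: W = 3700 J, Q = -910 J, ΔU = -4610 J.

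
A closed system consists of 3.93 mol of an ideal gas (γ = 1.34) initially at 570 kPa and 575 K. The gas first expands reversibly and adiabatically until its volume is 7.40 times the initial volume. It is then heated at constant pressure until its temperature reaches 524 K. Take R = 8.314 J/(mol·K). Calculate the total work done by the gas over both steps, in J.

34900 J

V₁ = nRT₁/P₁ = 3.93×8.314×575/570 = 33.0 L.
Step 1 — Adiabatic: TV^(γ−1) = const ⇒ T₂ = 575×(0.135)^0.340 = 291 K; PV^γ = const ⇒ P₂ = 39.0 kPa.
ΔU = nCvΔT = 3.93×24.5×(291−575) = -27300 J.
Q = 0 for an adiabatic process, so W = −ΔU = 27300 J.
State after step 1: P = 39.0 kPa, V = 244 L, T = 291 K.
Step 2 — Isobaric: P stays 39.0 kPa; V/T = const ⇒ T₂ = 524 K, V₂ = 439 L.
W = PΔV = 39.0×(439−244) kPa·L = 7610 J.
ΔU = nCvΔT = 3.93×24.5×(524−291) = 22400 J.
Q = ΔU + W = nCpΔT = 30000 J.
Net over both steps: W = 34900 J, Q = 30000 J, ΔU = -4900 J.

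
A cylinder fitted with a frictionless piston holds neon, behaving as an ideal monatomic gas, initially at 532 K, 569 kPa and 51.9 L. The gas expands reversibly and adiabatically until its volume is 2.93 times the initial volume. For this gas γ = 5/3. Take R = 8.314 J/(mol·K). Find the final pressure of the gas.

94.8 kPa

Adiabatic: TV^(γ−1) = const ⇒ T₂ = 532×(0.341)^0.667 = 260 K; PV^γ = const ⇒ P₂ = 94.8 kPa.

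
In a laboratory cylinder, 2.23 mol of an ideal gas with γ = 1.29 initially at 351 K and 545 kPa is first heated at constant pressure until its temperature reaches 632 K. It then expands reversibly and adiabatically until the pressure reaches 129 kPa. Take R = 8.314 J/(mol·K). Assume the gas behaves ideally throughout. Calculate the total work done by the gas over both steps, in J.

16400 J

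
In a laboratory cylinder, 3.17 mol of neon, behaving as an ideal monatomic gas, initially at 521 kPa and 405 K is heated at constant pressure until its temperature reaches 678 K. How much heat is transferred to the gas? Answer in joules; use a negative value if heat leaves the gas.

18000 J

V₁ = nRT₁/P₁ = 3.17×8.314×405/521 = 20.5 L.
Isobaric: P stays 521 kPa; V/T = const ⇒ T₂ = 678 K, V₂ = 34.3 L.
W = PΔV = 521×(34.3−20.5) kPa·L = 7200 J.
ΔU = nCvΔT = 3.17×12.5×(678−405) = 10800 J.
Q = ΔU + W = nCpΔT = 18000 J.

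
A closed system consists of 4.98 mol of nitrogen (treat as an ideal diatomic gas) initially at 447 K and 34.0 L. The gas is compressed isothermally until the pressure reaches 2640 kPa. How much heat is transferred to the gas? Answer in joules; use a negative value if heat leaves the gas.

-29200 J

P₁ = nRT₁/V₁ = 4.98×8.314×447/34.0 = 544 kPa.
Isothermal: T stays 447 K; PV = const ⇒ V₂ = 7.01 L, P₂ = 2640 kPa.
ΔU = 0 (ideal gas, T constant).
W = nRT ln(V₂/V₁) = 4.98×8.314×447×ln(0.206) = -29200 J.
Q = ΔU + W = -29200 J.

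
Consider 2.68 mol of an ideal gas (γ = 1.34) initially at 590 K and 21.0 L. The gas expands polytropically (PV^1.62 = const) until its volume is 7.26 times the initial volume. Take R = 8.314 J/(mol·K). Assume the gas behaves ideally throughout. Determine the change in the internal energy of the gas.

P₁ = nRT₁/V₁ = 2.68×8.314×590/21.0 = 626 kPa.
Polytropic n=1.62: T₂ = T₁(V₁/V₂)^(n−1) = 590×(0.138)^0.62 = 173 K; P₂ = P₁(V₁/V₂)^n = 25.2 kPa.
For an ideal gas ΔU = nCvΔT with Cv = R/(γ−1) = 24.5 J/(mol·K).
ΔU = 2.68×24.5×(173−590) = -27400 J.

-27400 J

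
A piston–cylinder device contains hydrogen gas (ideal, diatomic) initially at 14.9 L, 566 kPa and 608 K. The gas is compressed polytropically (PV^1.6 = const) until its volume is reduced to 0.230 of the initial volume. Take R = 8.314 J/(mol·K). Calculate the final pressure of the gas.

5940 kPa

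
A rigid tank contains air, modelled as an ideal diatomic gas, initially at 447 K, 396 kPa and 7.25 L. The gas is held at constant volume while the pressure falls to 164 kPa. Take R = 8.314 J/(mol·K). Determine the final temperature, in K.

Isochoric: V stays 7.25 L; P/T = const ⇒ T₂ = 185 K, P₂ = 164 kPa.

185 K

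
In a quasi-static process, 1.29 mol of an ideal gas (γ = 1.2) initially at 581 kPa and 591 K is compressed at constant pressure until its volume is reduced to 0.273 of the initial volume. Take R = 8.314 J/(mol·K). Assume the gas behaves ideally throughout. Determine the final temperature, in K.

V₁ = nRT₁/P₁ = 1.29×8.314×591/581 = 10.9 L.
Isobaric: P stays 581 kPa; V/T = const ⇒ T₂ = 161 K, V₂ = 2.98 L.

161 K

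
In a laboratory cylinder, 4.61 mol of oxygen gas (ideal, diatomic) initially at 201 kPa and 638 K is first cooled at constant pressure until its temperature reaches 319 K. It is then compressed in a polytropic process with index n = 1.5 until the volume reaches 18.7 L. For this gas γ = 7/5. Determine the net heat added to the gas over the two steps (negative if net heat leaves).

V₁ = nRT₁/P₁ = 4.61×8.314×638/201 = 122 L.
Step 1 — Isobaric: P stays 201 kPa; V/T = const ⇒ T₂ = 319 K, V₂ = 60.8 L.
W = PΔV = 201×(60.8−122) kPa·L = -12200 J.
ΔU = nCvΔT = 4.61×20.8×(319−638) = -30600 J.
Q = ΔU + W = nCpΔT = -42800 J.
State after step 1: P = 201 kPa, V = 60.8 L, T = 319 K.
Step 2 — Polytropic n=1.5: T₂ = T₁(V₁/V₂)^(n−1) = 319×(3.25)^0.50 = 575 K; P₂ = P₁(V₁/V₂)^n = 1180 kPa.
W = (P₁V₁−P₂V₂)/(n−1) = (201×60.8−1180×18.7)/0.50 = -19600 J.
ΔU = nCvΔT = 4.61×20.8×(575−319) = 24600 J.
Q = ΔU + W = 4910 J.
Net over both steps: W = -31900 J, Q = -37900 J, ΔU = -6000 J.

-37900 J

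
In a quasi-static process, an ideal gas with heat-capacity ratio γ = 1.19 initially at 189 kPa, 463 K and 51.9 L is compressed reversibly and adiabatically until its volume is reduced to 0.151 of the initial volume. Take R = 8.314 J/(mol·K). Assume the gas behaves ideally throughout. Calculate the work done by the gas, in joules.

-22300 J

n = P₁V₁/(RT₁) = 189×51.9/(8.314×463) = 2.55 mol.
Adiabatic: TV^(γ−1) = const ⇒ T₂ = 463×(6.62)^0.190 = 663 K; PV^γ = const ⇒ P₂ = 1790 kPa.
ΔU = nCvΔT = 2.55×43.8×(663−463) = 22300 J.
Q = 0 for an adiabatic process, so W = −ΔU = -22300 J.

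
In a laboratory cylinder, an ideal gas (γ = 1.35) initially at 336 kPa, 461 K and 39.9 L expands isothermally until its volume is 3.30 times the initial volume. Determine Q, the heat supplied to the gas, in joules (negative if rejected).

n = P₁V₁/(RT₁) = 336×39.9/(8.314×461) = 3.50 mol.
Isothermal: T stays 461 K; PV = const ⇒ V₂ = 132 L, P₂ = 102 kPa.
ΔU = 0 (ideal gas, T constant).
W = nRT ln(V₂/V₁) = 3.50×8.314×461×ln(3.30) = 16000 J.
Q = ΔU + W = 16000 J.

16000 J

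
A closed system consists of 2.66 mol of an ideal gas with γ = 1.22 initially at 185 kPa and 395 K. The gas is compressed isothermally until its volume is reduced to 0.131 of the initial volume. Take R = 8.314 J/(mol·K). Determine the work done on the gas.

V₁ = nRT₁/P₁ = 2.66×8.314×395/185 = 47.2 L.
Isothermal: T stays 395 K; PV = const ⇒ V₂ = 6.19 L, P₂ = 1410 kPa.
W = nRT ln(V₂/V₁) = 2.66×8.314×395×ln(0.131) = -17800 J.
Work done on the gas = −W_by = 17800 J.

17800 J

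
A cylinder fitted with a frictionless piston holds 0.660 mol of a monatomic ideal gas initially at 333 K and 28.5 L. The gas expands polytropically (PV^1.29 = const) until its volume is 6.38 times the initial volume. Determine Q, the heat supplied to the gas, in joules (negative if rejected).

P₁ = nRT₁/V₁ = 0.660×8.314×333/28.5 = 64.1 kPa.
Polytropic n=1.29: T₂ = T₁(V₁/V₂)^(n−1) = 333×(0.157)^0.29 = 195 K; P₂ = P₁(V₁/V₂)^n = 5.87 kPa.
W = (P₁V₁−P₂V₂)/(n−1) = (64.1×28.5−5.87×182)/0.29 = 2620 J.
ΔU = nCvΔT = 0.660×12.5×(195−333) = -1140 J.
Q = ΔU + W = 1480 J.

1480 J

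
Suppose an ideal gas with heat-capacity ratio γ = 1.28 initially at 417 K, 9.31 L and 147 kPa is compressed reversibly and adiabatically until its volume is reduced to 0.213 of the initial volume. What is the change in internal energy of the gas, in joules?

n = P₁V₁/(RT₁) = 147×9.31/(8.314×417) = 0.395 mol.
Adiabatic: TV^(γ−1) = const ⇒ T₂ = 417×(4.69)^0.280 = 643 K; PV^γ = const ⇒ P₂ = 1060 kPa.
For an ideal gas ΔU = nCvΔT with Cv = R/(γ−1) = 29.7 J/(mol·K).
ΔU = 0.395×29.7×(643−417) = 2650 J.

2650 J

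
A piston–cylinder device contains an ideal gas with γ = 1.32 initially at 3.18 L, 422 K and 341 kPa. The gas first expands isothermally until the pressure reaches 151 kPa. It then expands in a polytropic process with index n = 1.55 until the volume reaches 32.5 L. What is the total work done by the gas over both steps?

n = P₁V₁/(RT₁) = 341×3.18/(8.314×422) = 0.309 mol.
Step 1 — Isothermal: T stays 422 K; PV = const ⇒ V₂ = 7.18 L, P₂ = 151 kPa.
ΔU = 0 (ideal gas, T constant).
W = nRT ln(V₂/V₁) = 0.309×8.314×422×ln(2.26) = 883 J.
Q = ΔU + W = 883 J.
State after step 1: P = 151 kPa, V = 7.18 L, T = 422 K.
Step 2 — Polytropic n=1.55: T₂ = T₁(V₁/V₂)^(n−1) = 422×(0.221)^0.55 = 184 K; P₂ = P₁(V₁/V₂)^n = 14.5 kPa.
W = (P₁V₁−P₂V₂)/(n−1) = (151×7.18−14.5×32.5)/0.55 = 1110 J.
ΔU = nCvΔT = 0.309×26.0×(184−422) = -1910 J.
Q = ΔU + W = -799 J.
Net over both steps: W = 2000 J, Q = 83.9 J, ΔU = -1910 J.

2000 J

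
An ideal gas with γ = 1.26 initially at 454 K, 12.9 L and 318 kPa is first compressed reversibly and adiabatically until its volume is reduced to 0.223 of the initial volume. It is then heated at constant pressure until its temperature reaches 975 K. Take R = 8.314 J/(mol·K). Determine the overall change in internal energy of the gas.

n = P₁V₁/(RT₁) = 318×12.9/(8.314×454) = 1.09 mol.
Step 1 — Adiabatic: TV^(γ−1) = const ⇒ T₂ = 454×(4.48)^0.260 = 671 K; PV^γ = const ⇒ P₂ = 2110 kPa.
ΔU = nCvΔT = 1.09×32.0×(671−454) = 7530 J.
Q = 0 for an adiabatic process, so W = −ΔU = -7530 J.
State after step 1: P = 2110 kPa, V = 2.88 L, T = 671 K.
Step 2 — Isobaric: P stays 2110 kPa; V/T = const ⇒ T₂ = 975 K, V₂ = 4.18 L.
W = PΔV = 2110×(4.18−2.88) kPa·L = 2750 J.
ΔU = nCvΔT = 1.09×32.0×(975−671) = 10600 J.
Q = ΔU + W = nCpΔT = 13300 J.
Net over both steps: W = -4780 J, Q = 13300 J, ΔU = 18100 J.

18100 J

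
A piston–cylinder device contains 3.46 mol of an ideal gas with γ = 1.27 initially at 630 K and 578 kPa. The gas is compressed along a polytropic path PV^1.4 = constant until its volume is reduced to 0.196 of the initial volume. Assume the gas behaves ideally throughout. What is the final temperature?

V₁ = nRT₁/P₁ = 3.46×8.314×630/578 = 31.4 L.
Polytropic n=1.4: T₂ = T₁(V₁/V₂)^(n−1) = 630×(5.10)^0.40 = 1210 K; P₂ = P₁(V₁/V₂)^n = 5660 kPa.

1210 K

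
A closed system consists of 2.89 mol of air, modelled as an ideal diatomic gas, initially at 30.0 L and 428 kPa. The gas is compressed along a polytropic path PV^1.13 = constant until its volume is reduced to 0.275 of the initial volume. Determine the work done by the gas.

-18000 J

T₁ = P₁V₁/(nR) = 428×30.0/(2.89×8.314) = 534 K.
Polytropic n=1.13: T₂ = T₁(V₁/V₂)^(n−1) = 534×(3.64)^0.13 = 632 K; P₂ = P₁(V₁/V₂)^n = 1840 kPa.
W = (P₁V₁−P₂V₂)/(n−1) = (428×30.0−1840×8.25)/0.13 = -18000 J.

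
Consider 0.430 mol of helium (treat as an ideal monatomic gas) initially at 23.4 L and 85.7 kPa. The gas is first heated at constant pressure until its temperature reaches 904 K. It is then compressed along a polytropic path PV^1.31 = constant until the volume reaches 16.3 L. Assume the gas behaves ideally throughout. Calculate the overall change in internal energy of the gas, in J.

3280 J

T₁ = P₁V₁/(nR) = 85.7×23.4/(0.430×8.314) = 561 K.
Step 1 — Isobaric: P stays 85.7 kPa; V/T = const ⇒ T₂ = 904 K, V₂ = 37.7 L.
W = PΔV = 85.7×(37.7−23.4) kPa·L = 1230 J.
ΔU = nCvΔT = 0.430×12.5×(904−561) = 1840 J.
Q = ΔU + W = nCpΔT = 3070 J.
State after step 1: P = 85.7 kPa, V = 37.7 L, T = 904 K.
Step 2 — Polytropic n=1.31: T₂ = T₁(V₁/V₂)^(n−1) = 904×(2.31)^0.31 = 1170 K; P₂ = P₁(V₁/V₂)^n = 257 kPa.
W = (P₁V₁−P₂V₂)/(n−1) = (85.7×37.7−257×16.3)/0.31 = -3100 J.
ΔU = nCvΔT = 0.430×12.5×(1170−904) = 1440 J.
Q = ΔU + W = -1660 J.
Net over both steps: W = -1870 J, Q = 1410 J, ΔU = 3280 J.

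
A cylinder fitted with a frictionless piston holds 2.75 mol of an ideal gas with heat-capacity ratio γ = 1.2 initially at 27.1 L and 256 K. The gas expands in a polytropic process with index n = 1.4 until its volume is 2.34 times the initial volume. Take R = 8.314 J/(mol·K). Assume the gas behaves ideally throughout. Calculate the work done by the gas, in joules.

4220 J

P₁ = nRT₁/V₁ = 2.75×8.314×256/27.1 = 216 kPa.
Polytropic n=1.4: T₂ = T₁(V₁/V₂)^(n−1) = 256×(0.427)^0.40 = 182 K; P₂ = P₁(V₁/V₂)^n = 65.7 kPa.
W = (P₁V₁−P₂V₂)/(n−1) = (216×27.1−65.7×63.4)/0.40 = 4220 J.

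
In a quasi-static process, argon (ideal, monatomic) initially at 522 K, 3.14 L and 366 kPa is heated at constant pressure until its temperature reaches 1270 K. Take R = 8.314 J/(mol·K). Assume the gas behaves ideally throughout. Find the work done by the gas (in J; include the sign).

1650 J

n = P₁V₁/(RT₁) = 366×3.14/(8.314×522) = 0.265 mol.
Isobaric: P stays 366 kPa; V/T = const ⇒ T₂ = 1270 K, V₂ = 7.64 L.
W = PΔV = 366×(7.64−3.14) kPa·L = 1650 J.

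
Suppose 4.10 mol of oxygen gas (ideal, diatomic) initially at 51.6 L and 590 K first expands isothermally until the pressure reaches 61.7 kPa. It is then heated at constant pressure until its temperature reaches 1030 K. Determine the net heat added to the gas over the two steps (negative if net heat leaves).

P₁ = nRT₁/V₁ = 4.10×8.314×590/51.6 = 390 kPa.
Step 1 — Isothermal: T stays 590 K; PV = const ⇒ V₂ = 326 L, P₂ = 61.7 kPa.
ΔU = 0 (ideal gas, T constant).
W = nRT ln(V₂/V₁) = 4.10×8.314×590×ln(6.32) = 37100 J.
Q = ΔU + W = 37100 J.
State after step 1: P = 61.7 kPa, V = 326 L, T = 590 K.
Step 2 — Isobaric: P stays 61.7 kPa; V/T = const ⇒ T₂ = 1030 K, V₂ = 569 L.
W = PΔV = 61.7×(569−326) kPa·L = 15000 J.
ΔU = nCvΔT = 4.10×20.8×(1030−590) = 37500 J.
Q = ΔU + W = nCpΔT = 52500 J.
Net over both steps: W = 52100 J, Q = 89600 J, ΔU = 37500 J.

89600 J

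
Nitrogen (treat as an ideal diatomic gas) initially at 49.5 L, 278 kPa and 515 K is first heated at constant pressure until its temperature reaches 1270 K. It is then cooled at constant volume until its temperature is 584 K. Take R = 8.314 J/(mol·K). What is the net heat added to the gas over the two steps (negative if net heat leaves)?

n = P₁V₁/(RT₁) = 278×49.5/(8.314×515) = 3.21 mol.
Step 1 — Isobaric: P stays 278 kPa; V/T = const ⇒ T₂ = 1270 K, V₂ = 122 L.
W = PΔV = 278×(122−49.5) kPa·L = 20200 J.
ΔU = nCvΔT = 3.21×20.8×(1270−515) = 50400 J.
Q = ΔU + W = nCpΔT = 70600 J.
State after step 1: P = 278 kPa, V = 122 L, T = 1270 K.
Step 2 — Isochoric: V stays 122 L; P/T = const ⇒ T₂ = 584 K, P₂ = 128 kPa.
W = 0 (no volume change).
ΔU = nCvΔT = 3.21×20.8×(584−1270) = -45800 J.
Q = ΔU = -45800 J.
Net over both steps: W = 20200 J, Q = 24800 J, ΔU = 4610 J.

24800 J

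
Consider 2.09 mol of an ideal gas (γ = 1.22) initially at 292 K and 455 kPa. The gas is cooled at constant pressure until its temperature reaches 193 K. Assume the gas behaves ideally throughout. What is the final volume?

7.37 L

V₁ = nRT₁/P₁ = 2.09×8.314×292/455 = 11.2 L.
Isobaric: P stays 455 kPa; V/T = const ⇒ T₂ = 193 K, V₂ = 7.37 L.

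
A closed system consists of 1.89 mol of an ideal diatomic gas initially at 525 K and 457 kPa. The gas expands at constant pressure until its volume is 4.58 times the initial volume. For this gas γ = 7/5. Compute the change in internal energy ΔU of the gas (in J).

73800 J

V₁ = nRT₁/P₁ = 1.89×8.314×525/457 = 18.1 L.
Isobaric: P stays 457 kPa; V/T = const ⇒ T₂ = 2400 K, V₂ = 82.7 L.
For an ideal gas ΔU = nCvΔT with Cv = (5/2)R = 20.8 J/(mol·K).
ΔU = 1.89×20.8×(2400−525) = 73800 J.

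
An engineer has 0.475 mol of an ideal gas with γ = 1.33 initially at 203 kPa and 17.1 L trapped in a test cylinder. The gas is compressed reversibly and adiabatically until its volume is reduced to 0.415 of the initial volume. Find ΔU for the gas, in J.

T₁ = P₁V₁/(nR) = 203×17.1/(0.475×8.314) = 879 K.
Adiabatic: TV^(γ−1) = const ⇒ T₂ = 879×(2.41)^0.330 = 1170 K; PV^γ = const ⇒ P₂ = 654 kPa.
For an ideal gas ΔU = nCvΔT with Cv = R/(γ−1) = 25.2 J/(mol·K).
ΔU = 0.475×25.2×(1170−879) = 3540 J.

3540 J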